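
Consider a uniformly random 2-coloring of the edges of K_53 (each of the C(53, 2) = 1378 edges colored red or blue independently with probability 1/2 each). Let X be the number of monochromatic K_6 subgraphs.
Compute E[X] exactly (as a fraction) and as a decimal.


Let X = Σ_S X_S over the C(53, 6) = 22957480 subsets S of size 6, where X_S = 1 if the K_6 on S is monochromatic.
For a fixed S, the K_6 on S has C(6, 2) = 15 edges. P[all 15 edges red] = (1/2)^15, and likewise for blue, so P[monochromatic] = 2·(1/2)^15 = 2^{1 − 15} = 1/16384.
By linearity of expectation: E[X] = C(53, 6) · 2^{1 − 15} = 22957480 · 1/16384 = 2869685/2048.
Numerically: E[X] ≈ 1401.2134.

E[X] = C(53,6)·2^(1−C(6,2)) = 2869685/2048 ≈ 1401.2134.


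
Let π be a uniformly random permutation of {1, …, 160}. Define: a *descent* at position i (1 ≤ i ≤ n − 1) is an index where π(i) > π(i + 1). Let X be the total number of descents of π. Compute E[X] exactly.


Write X = Σ X_I over i = 1, …, 159, with X_I the indicator of one descent.
There are 159 indicators.
For each fixed i, the pair (π(i), π(i+1)) is a uniformly random ordered pair of distinct values from {1, …, 160}; by symmetry P[π(i) > π(i+1)] = 1/2.
By linearity: E[X] = 159 · (1/2) = (160 − 1) · (1/2) = 159/2 ≈ 79.5000.

E[X] = 159/2 = 79.5000.


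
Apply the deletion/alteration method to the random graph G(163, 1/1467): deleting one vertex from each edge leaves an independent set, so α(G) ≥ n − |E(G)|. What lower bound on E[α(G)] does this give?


E[|E(G)|] = C(163, 2)·p = 13203 · (1/1467) = 9.
E[α(G)] ≥ n − E[|E(G)|] = 163 − 9 = 154.
Numerically: ≈ 154.000000.
(This is only a lower bound; the true E[α(G)] may be larger.)

E[α(G)] ≥ 154 ≈ 154.000000.


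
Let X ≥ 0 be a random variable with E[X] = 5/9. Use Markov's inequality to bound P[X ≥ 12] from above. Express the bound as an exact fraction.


μ = E[X] = 5/9, a = 12.
Markov: P[X ≥ 12] ≤ μ/a = (5/9)/12 = 5/108.
Numerically: ≈ 0.046.
(Since a = 12 > μ = 0.556, the bound 5/108 is < 1 and informative.)

P[X ≥ 12] ≤ 5/108 ≈ 0.046.


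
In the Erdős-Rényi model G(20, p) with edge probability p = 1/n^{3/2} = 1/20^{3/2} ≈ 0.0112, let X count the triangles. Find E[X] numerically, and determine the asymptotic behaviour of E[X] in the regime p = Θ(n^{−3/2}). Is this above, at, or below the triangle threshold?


Number of potential triangles: C(20, 3) = 1140.
Each occurs with probability p³ ≈ (0.0112)³ ≈ 1.39754e-06.
By linearity: E[X] = C(20, 3)·p³ ≈ 1140 · 1.39754e-06 ≈ 0.002.
Since α = 3/2 > 1, p = c/n^{3/2} = o(1/n) is below the triangle threshold p ~ 1/n. Asymptotically E[X] ~ (c³/6)·n^{3(1−α)} = (1³/6)·n^{-1.5} → 0, so by Markov's inequality G has no triangles w.h.p.

E[X] ≈ 0.002; in regime p = Θ(1/n^{3/2}) E[X] tends to 0 (below the triangle threshold p ~ 1/n).


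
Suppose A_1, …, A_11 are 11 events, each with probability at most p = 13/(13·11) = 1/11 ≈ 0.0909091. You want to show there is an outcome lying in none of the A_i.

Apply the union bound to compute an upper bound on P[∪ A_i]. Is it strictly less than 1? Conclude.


Union bound: P[∪_{i=1}^{11} A_i] ≤ Σ_i P[A_i] ≤ 11·p = 11·(1/11) = 1.
Numerically: 1 ≈ 1.0000000.
Is 1 < 1? NO.
Since the bound 1 is ≥ 1, the union bound is uninformative here; it does NOT by itself certify existence.

11·p = 1 ≈ 1.0000000; existence NOT certified by the union bound.


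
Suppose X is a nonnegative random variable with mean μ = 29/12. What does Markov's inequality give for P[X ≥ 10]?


μ = E[X] = 29/12, a = 10.
Markov: P[X ≥ 10] ≤ μ/a = (29/12)/10 = 29/120.
Numerically: ≈ 0.242.
(Since a = 10 > μ = 2.417, the bound 29/120 is < 1 and informative.)

P[X ≥ 10] ≤ 29/120 ≈ 0.242.


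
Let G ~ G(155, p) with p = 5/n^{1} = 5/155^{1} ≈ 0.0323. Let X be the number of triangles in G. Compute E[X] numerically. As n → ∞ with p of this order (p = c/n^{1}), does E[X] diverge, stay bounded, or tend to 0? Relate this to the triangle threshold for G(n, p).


Number of potential triangles: C(155, 3) = 608685.
Each occurs with probability p³ ≈ (0.0323)³ ≈ 3.35672e-05.
By linearity: E[X] = C(155, 3)·p³ ≈ 608685 · 3.35672e-05 ≈ 20.432.
Here α = 1, so p = 5/n is exactly at the triangle threshold p ~ 1/n. Asymptotically E[X] → c³/6 = 5³/6 = 125/6 ≈ 20.833, a bounded constant. In this regime the triangle count is asymptotically Poisson(c³/6).

E[X] ≈ 20.432; in regime p = Θ(1/n^{1}) E[X] stays bounded (at the triangle threshold p ~ 1/n).


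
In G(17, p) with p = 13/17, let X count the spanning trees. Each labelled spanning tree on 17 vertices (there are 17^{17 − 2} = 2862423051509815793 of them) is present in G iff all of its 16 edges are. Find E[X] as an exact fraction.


K_17 has 17^{17 − 2} = 2862423051509815793 labelled spanning trees.
For each such spanning tree H, let X_H = 1 if all 16 edges of H are present in G. Then P[X_H = 1] = p^{16} = (13/17)^{16} = 665416609183179841/48661191875666868481.
By linearity of expectation: E[X] = Σ_H E[X_H] = 2862423051509815793 · p^{16} = 2862423051509815793 · 665416609183179841/48661191875666868481 = 665416609183179841/17.
Numerically: E[X] ≈ 3.91422e+16.

E[X] = 2862423051509815793 · (13/17)^{16} = 665416609183179841/17 ≈ 3.91422e+16.


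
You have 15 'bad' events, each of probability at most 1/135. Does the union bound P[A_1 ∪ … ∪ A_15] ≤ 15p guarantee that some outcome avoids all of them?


Union bound: P[∪_{i=1}^{15} A_i] ≤ Σ_i P[A_i] ≤ 15·p = 15·(1/135) = 1/9.
Numerically: 1/9 ≈ 0.11111.
Is 1/9 < 1? YES.
Since P[∪ A_i] ≤ 1/9 < 1, the complement has P[∩ A_i^c] ≥ 1 − 1/9 = 8/9 > 0, so some outcome avoids every A_i.

15·p = 1/9 ≈ 0.11111; existence CERTIFIED by the union bound.


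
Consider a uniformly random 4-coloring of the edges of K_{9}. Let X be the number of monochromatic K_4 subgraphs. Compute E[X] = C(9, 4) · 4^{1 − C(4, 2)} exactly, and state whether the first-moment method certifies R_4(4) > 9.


E[X] = C(9, 4) · 4^{1 − 6} = 126 · 4^{−5} = 126/1024.
As a reduced fraction: E[X] = 63/512 ≈ 0.1230.
Is E[X] < 1? YES.
Since E[X] < 1, there exists a 4-coloring of K_{9} with no monochromatic K_4; hence R_4(4) > 9.

E[X] = 63/512 ≈ 0.1230; E[X] < 1, so R_4(4) > 9.


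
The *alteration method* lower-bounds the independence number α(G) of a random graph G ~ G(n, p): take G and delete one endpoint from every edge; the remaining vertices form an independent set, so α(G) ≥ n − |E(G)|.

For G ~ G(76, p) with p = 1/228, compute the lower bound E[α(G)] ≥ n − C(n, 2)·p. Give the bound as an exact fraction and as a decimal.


E[|E(G)|] = C(76, 2)·p = 2850 · (1/228) = 25/2.
E[α(G)] ≥ n − E[|E(G)|] = 76 − 25/2 = 127/2.
Numerically: ≈ 63.500000.
(This is only a lower bound; the true E[α(G)] may be larger.)

E[α(G)] ≥ 127/2 ≈ 63.500000.


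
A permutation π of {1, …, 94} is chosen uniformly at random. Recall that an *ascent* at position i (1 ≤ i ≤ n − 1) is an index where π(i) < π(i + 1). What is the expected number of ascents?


Write X = Σ X_I over i = 1, …, 93, with X_I the indicator of one ascent.
There are 93 indicators.
For each fixed i, the pair (π(i), π(i+1)) is a uniformly random ordered pair of distinct values from {1, …, 94}; by symmetry P[π(i) < π(i+1)] = 1/2.
By linearity: E[X] = 93 · (1/2) = (94 − 1) · (1/2) = 93/2 ≈ 46.500.

E[X] = 93/2 = 46.500.


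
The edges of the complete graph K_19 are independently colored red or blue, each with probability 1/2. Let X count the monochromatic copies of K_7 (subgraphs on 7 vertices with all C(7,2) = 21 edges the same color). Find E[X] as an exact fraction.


Let X = Σ_S X_S over the C(19, 7) = 50388 subsets S of size 7, where X_S = 1 if the K_7 on S is monochromatic.
For a fixed S, the K_7 on S has C(7, 2) = 21 edges. P[all 21 edges red] = (1/2)^21, and likewise for blue, so P[monochromatic] = 2·(1/2)^21 = 2^{1 − 21} = 1/1048576.
Summing: E[X] = C(19, 7) · 2^{1 − 21} = 50388 · 1/1048576 = 12597/262144.
Numerically: E[X] ≈ 0.048054.

E[X] = C(19,7)·2^(1−C(7,2)) = 12597/262144 ≈ 0.048054.


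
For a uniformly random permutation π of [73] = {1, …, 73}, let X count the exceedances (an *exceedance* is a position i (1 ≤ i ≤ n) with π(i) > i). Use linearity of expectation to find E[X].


Write X = Σ_{i=1}^{73} X_i, where X_i = 1_{π(i) > i}.
For each fixed i, π(i) is uniform over {1, …, 73} (marginal of a uniform permutation), so P[π(i) > i] = (n − i)/n. Summing: Σ_{i=1}^{73} (n − i)/n = (0 + 1 + … + 72)/73 = 73(73 − 1)/(2·73) = (73 − 1)/2.
Hence E[X] = Σ_{i=1}^{73} (73 − i)/73 = 36 ≈ 36.0000.

E[X] = 36 = 36.0000.


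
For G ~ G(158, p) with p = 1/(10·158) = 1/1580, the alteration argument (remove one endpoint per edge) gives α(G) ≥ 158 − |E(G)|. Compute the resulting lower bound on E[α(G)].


E[|E(G)|] = C(158, 2)·p = 12403 · (1/1580) = 157/20.
E[α(G)] ≥ n − E[|E(G)|] = 158 − 157/20 = 3003/20.
Numerically: ≈ 150.150.
(This is only a lower bound; the true E[α(G)] may be larger.)

E[α(G)] ≥ 3003/20 ≈ 150.150.


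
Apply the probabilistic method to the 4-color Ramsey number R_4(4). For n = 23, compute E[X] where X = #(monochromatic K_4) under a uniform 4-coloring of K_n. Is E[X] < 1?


E[X] = C(23, 4) · 4^{1 − 6} = 8855 · 4^{−5} = 8855/1024.
As a reduced fraction: E[X] = 8855/1024 ≈ 8.647.
Is E[X] < 1? NO.
Since E[X] ≥ 1, the first-moment bound is inconclusive at n = 23; it does NOT by itself certify R_4(4) > 23.

E[X] = 8855/1024 ≈ 8.647; E[X] ≥ 1; first-moment method inconclusive here.


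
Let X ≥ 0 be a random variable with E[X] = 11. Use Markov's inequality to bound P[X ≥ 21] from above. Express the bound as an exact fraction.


μ = E[X] = 11, a = 21.
Markov: P[X ≥ 21] ≤ μ/a = (11)/21 = 11/21.
Numerically: ≈ 0.523810.
(Since a = 21 > μ = 11.000000, the bound 11/21 is < 1 and informative.)

P[X ≥ 21] ≤ 11/21 ≈ 0.523810.


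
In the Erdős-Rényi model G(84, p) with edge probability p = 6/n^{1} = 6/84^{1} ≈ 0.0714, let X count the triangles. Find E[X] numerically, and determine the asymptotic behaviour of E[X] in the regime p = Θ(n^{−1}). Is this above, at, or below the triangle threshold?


Number of potential triangles: C(84, 3) = 95284.
Each occurs with probability p³ ≈ (0.0714)³ ≈ 3.64431e-04.
By linearity: E[X] = C(84, 3)·p³ ≈ 95284 · 3.64431e-04 ≈ 34.724.
Here α = 1, so p = 6/n is exactly at the triangle threshold p ~ 1/n. Asymptotically E[X] → c³/6 = 6³/6 = 36 ≈ 36.000, a bounded constant. In this regime the triangle count is asymptotically Poisson(c³/6).

E[X] ≈ 34.724; in regime p = Θ(1/n^{1}) E[X] stays bounded (at the triangle threshold p ~ 1/n).


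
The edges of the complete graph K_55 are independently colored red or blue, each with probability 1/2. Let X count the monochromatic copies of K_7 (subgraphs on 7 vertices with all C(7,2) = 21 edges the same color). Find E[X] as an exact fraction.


Let X = Σ_S X_S over the C(55, 7) = 202927725 subsets S of size 7, where X_S = 1 if the K_7 on S is monochromatic.
For a fixed S, the K_7 on S has C(7, 2) = 21 edges. P[all 21 edges red] = (1/2)^21, and likewise for blue, so P[monochromatic] = 2·(1/2)^21 = 2^{1 − 21} = 1/1048576.
Summing: E[X] = C(55, 7) · 2^{1 − 21} = 202927725 · 1/1048576 = 202927725/1048576.
Numerically: E[X] ≈ 193.52696.

E[X] = C(55,7)·2^(1−C(7,2)) = 202927725/1048576 ≈ 193.52696.


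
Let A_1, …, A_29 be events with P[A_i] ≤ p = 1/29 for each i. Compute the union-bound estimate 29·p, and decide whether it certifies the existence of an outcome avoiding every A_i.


Union bound: P[∪_{i=1}^{29} A_i] ≤ Σ_i P[A_i] ≤ 29·p = 29·(1/29) = 1.
Numerically: 1 ≈ 1.000.
Is 1 < 1? NO.
Since the bound 1 is ≥ 1, the union bound is uninformative here; it does NOT by itself certify existence.

29·p = 1 ≈ 1.000; existence NOT certified by the union bound.


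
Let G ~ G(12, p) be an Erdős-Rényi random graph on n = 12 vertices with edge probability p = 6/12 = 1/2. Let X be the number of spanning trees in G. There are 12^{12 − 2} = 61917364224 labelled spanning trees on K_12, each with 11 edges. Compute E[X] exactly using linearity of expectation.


K_12 has 12^{12 − 2} = 61917364224 labelled spanning trees.
For each such spanning tree H, let X_H = 1 if all 11 edges of H are present in G. Then P[X_H = 1] = p^{11} = (1/2)^{11} = 1/2048.
Summing the indicators: E[X] = Σ_H E[X_H] = 61917364224 · p^{11} = 61917364224 · 1/2048 = 30233088.
Numerically: E[X] ≈ 3.023e+07.

E[X] = 61917364224 · (1/2)^{11} = 30233088 ≈ 3.023e+07.


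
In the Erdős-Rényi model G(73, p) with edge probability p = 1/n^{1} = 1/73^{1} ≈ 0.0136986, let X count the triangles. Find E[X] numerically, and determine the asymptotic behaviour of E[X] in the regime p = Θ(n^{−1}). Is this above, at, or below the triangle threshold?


Number of potential triangles: C(73, 3) = 62196.
Each occurs with probability p³ ≈ (0.0136986)³ ≈ 2.57058175e-06.
By linearity: E[X] = C(73, 3)·p³ ≈ 62196 · 2.57058175e-06 ≈ 0.159880.
Here α = 1, so p = 1/n is exactly at the triangle threshold p ~ 1/n. Asymptotically E[X] → c³/6 = 1³/6 = 1/6 ≈ 0.166667, a bounded constant. In this regime the triangle count is asymptotically Poisson(c³/6).

E[X] ≈ 0.159880; in regime p = Θ(1/n^{1}) E[X] stays bounded (at the triangle threshold p ~ 1/n).


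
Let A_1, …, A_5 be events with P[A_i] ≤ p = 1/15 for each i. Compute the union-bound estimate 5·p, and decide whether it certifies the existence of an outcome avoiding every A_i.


Union bound: P[∪_{i=1}^{5} A_i] ≤ Σ_i P[A_i] ≤ 5·p = 5·(1/15) = 1/3.
Numerically: 1/3 ≈ 0.3333.
Is 1/3 < 1? YES.
Since P[∪ A_i] ≤ 1/3 < 1, the complement has P[∩ A_i^c] ≥ 1 − 1/3 = 2/3 > 0, so some outcome avoids every A_i.

5·p = 1/3 ≈ 0.3333; existence CERTIFIED by the union bound.


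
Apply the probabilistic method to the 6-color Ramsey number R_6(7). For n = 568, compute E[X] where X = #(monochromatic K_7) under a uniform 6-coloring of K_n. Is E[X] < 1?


E[X] = C(568, 7) · 6^{1 − 21} = 3646611956239704 · 6^{−20} = 3646611956239704/3656158440062976.
As a reduced fraction: E[X] = 16882462760369/16926659444736 ≈ 0.9974.
Is E[X] < 1? YES.
Since E[X] < 1, there exists a 6-coloring of K_{568} with no monochromatic K_7; hence R_6(7) > 568.

E[X] = 16882462760369/16926659444736 ≈ 0.9974; E[X] < 1, so R_6(7) > 568.


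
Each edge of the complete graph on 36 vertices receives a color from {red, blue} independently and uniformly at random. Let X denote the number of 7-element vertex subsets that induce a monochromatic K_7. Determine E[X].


Let X = Σ_S X_S over the C(36, 7) = 8347680 subsets S of size 7, where X_S = 1 if the K_7 on S is monochromatic.
For a fixed S, the K_7 on S has C(7, 2) = 21 edges. P[all 21 edges red] = (1/2)^21, and likewise for blue, so P[monochromatic] = 2·(1/2)^21 = 2^{1 − 21} = 1/1048576.
By linearity: E[X] = C(36, 7) · 2^{1 − 21} = 8347680 · 1/1048576 = 260865/32768.
Numerically: E[X] ≈ 7.9610.

E[X] = C(36,7)·2^(1−C(7,2)) = 260865/32768 ≈ 7.9610.


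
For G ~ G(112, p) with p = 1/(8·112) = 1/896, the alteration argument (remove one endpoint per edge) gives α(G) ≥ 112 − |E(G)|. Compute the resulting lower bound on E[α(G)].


E[|E(G)|] = C(112, 2)·p = 6216 · (1/896) = 111/16.
E[α(G)] ≥ n − E[|E(G)|] = 112 − 111/16 = 1681/16.
Numerically: ≈ 105.062500.
(This is only a lower bound; the true E[α(G)] may be larger.)

E[α(G)] ≥ 1681/16 ≈ 105.062500.


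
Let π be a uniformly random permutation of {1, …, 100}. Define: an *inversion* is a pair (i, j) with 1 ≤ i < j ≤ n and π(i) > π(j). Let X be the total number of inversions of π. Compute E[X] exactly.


Write X = Σ X_I over the C(100, 2) = 4950 pairs i < j, with X_I the indicator of one inversion.
There are 4950 indicators.
For each fixed pair i < j, the values π(i) and π(j) are two distinct elements of {1, …, 100} in uniformly random order; by symmetry P[π(i) > π(j)] = 1/2.
By linearity: E[X] = 4950 · (1/2) = C(100, 2) · (1/2) = 4950/2 = 2475 ≈ 2475.000.

E[X] = 2475 = 2475.000.


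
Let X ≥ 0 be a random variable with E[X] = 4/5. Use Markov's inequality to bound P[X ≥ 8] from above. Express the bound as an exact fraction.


μ = E[X] = 4/5, a = 8.
Markov: P[X ≥ 8] ≤ μ/a = (4/5)/8 = 1/10.
Numerically: ≈ 0.10000.
(Since a = 8 > μ = 0.80000, the bound 1/10 is < 1 and informative.)

P[X ≥ 8] ≤ 1/10 ≈ 0.10000.


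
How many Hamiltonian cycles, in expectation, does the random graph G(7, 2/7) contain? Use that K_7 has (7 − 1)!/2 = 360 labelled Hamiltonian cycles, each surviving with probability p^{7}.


K_7 has (7 − 1)!/2 = 360 labelled Hamiltonian cycles.
For each such Hamiltonian cycle H, let X_H = 1 if all 7 edges of H are present in G. Then P[X_H = 1] = p^{7} = (2/7)^{7} = 128/823543.
By linearity of expectation: E[X] = Σ_H E[X_H] = 360 · p^{7} = 360 · 128/823543 = 46080/823543.
Numerically: E[X] ≈ 0.055953.

E[X] = 360 · (2/7)^{7} = 46080/823543 ≈ 0.055953.


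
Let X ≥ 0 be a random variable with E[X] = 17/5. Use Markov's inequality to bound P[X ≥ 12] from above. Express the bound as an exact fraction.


μ = E[X] = 17/5, a = 12.
Markov: P[X ≥ 12] ≤ μ/a = (17/5)/12 = 17/60.
Numerically: ≈ 0.2833.
(Since a = 12 > μ = 3.4000, the bound 17/60 is < 1 and informative.)

P[X ≥ 12] ≤ 17/60 ≈ 0.2833.


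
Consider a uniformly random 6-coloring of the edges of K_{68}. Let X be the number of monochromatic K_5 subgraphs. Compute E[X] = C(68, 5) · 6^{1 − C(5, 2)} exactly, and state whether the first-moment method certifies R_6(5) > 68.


E[X] = C(68, 5) · 6^{1 − 10} = 10424128 · 6^{−9} = 10424128/10077696.
As a reduced fraction: E[X] = 162877/157464 ≈ 1.03438.
Is E[X] < 1? NO.
Since E[X] ≥ 1, the first-moment bound is inconclusive at n = 68; it does NOT by itself certify R_6(5) > 68.

E[X] = 162877/157464 ≈ 1.03438; E[X] ≥ 1; first-moment method inconclusive here.


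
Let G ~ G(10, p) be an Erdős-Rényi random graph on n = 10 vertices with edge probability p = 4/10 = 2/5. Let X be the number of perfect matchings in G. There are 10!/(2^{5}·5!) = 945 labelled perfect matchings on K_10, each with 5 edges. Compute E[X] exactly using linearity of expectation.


K_10 has 10!/(2^{5}·5!) = 945 labelled perfect matchings.
For each such perfect matching H, let X_H = 1 if all 5 edges of H are present in G. Then P[X_H = 1] = p^{5} = (2/5)^{5} = 32/3125.
Summing the indicators: E[X] = Σ_H E[X_H] = 945 · p^{5} = 945 · 32/3125 = 6048/625.
Numerically: E[X] ≈ 9.6768.

E[X] = 945 · (2/5)^{5} = 6048/625 ≈ 9.6768.


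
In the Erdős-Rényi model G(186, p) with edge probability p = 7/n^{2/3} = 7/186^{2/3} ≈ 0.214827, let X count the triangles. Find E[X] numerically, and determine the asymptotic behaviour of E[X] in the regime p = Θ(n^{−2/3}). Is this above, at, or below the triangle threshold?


Number of potential triangles: C(186, 3) = 1055240.
Each occurs with probability p³ ≈ (0.214827)³ ≈ 9.91444098e-03.
By linearity: E[X] = C(186, 3)·p³ ≈ 1055240 · 9.91444098e-03 ≈ 10462.114695.
Since α = 2/3 < 1, p = c/n^{2/3} ≫ 1/n is above the triangle threshold p ~ 1/n. Asymptotically E[X] ~ (c³/6)·n^{3(1−α)} = (7³/6)·n^{1} → ∞; triangles are abundant w.h.p.

E[X] ≈ 10462.114695; in regime p = Θ(1/n^{2/3}) E[X] diverges (above the triangle threshold p ~ 1/n).


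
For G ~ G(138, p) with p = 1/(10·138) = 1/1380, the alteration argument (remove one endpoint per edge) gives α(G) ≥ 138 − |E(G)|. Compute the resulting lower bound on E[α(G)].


E[|E(G)|] = C(138, 2)·p = 9453 · (1/1380) = 137/20.
E[α(G)] ≥ n − E[|E(G)|] = 138 − 137/20 = 2623/20.
Numerically: ≈ 131.150000.
(This is only a lower bound; the true E[α(G)] may be larger.)

E[α(G)] ≥ 2623/20 ≈ 131.150000.


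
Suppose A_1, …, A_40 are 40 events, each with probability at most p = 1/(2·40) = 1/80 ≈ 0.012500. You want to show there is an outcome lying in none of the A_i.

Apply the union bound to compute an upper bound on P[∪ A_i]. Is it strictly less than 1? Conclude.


Union bound: P[∪_{i=1}^{40} A_i] ≤ Σ_i P[A_i] ≤ 40·p = 40·(1/80) = 1/2.
Numerically: 1/2 ≈ 0.500000.
Is 1/2 < 1? YES.
Since P[∪ A_i] ≤ 1/2 < 1, the complement has P[∩ A_i^c] ≥ 1 − 1/2 = 1/2 > 0, so some outcome avoids every A_i.

40·p = 1/2 ≈ 0.500000; existence CERTIFIED by the union bound.


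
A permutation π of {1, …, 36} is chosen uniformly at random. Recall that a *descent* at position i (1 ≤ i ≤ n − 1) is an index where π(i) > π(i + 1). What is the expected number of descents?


Write X = Σ X_I over i = 1, …, 35, with X_I the indicator of one descent.
There are 35 indicators.
For each fixed i, the pair (π(i), π(i+1)) is a uniformly random ordered pair of distinct values from {1, …, 36}; by symmetry P[π(i) > π(i+1)] = 1/2.
By linearity: E[X] = 35 · (1/2) = (36 − 1) · (1/2) = 35/2 ≈ 17.500.

E[X] = 35/2 = 17.500.


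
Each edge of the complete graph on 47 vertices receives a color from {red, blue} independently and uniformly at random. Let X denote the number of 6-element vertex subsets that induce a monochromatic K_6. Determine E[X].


Let X = Σ_S X_S over the C(47, 6) = 10737573 subsets S of size 6, where X_S = 1 if the K_6 on S is monochromatic.
For a fixed S, the K_6 on S has C(6, 2) = 15 edges. P[all 15 edges red] = (1/2)^15, and likewise for blue, so P[monochromatic] = 2·(1/2)^15 = 2^{1 − 15} = 1/16384.
By linearity of expectation: E[X] = C(47, 6) · 2^{1 − 15} = 10737573 · 1/16384 = 10737573/16384.
Numerically: E[X] ≈ 655.3694.

E[X] = C(47,6)·2^(1−C(6,2)) = 10737573/16384 ≈ 655.3694.


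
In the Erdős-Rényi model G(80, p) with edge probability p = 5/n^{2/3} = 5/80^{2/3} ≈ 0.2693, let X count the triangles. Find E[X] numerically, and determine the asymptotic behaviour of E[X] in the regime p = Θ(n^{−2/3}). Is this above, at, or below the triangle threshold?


Number of potential triangles: C(80, 3) = 82160.
Each occurs with probability p³ ≈ (0.2693)³ ≈ 1.9531250e-02.
By linearity: E[X] = C(80, 3)·p³ ≈ 82160 · 1.9531250e-02 ≈ 1604.68750.
Since α = 2/3 < 1, p = c/n^{2/3} ≫ 1/n is above the triangle threshold p ~ 1/n. Asymptotically E[X] ~ (c³/6)·n^{3(1−α)} = (5³/6)·n^{1} → ∞; triangles are abundant w.h.p.

E[X] ≈ 1604.68750; in regime p = Θ(1/n^{2/3}) E[X] diverges (above the triangle threshold p ~ 1/n).


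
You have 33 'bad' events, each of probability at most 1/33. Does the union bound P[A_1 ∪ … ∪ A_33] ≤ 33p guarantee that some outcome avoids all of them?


Union bound: P[∪_{i=1}^{33} A_i] ≤ Σ_i P[A_i] ≤ 33·p = 33·(1/33) = 1.
Numerically: 1 ≈ 1.0000000.
Is 1 < 1? NO.
Since the bound 1 is ≥ 1, the union bound is uninformative here; it does NOT by itself certify existence.

33·p = 1 ≈ 1.0000000; existence NOT certified by the union bound.


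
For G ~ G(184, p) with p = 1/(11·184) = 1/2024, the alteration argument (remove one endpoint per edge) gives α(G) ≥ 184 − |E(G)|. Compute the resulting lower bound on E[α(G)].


E[|E(G)|] = C(184, 2)·p = 16836 · (1/2024) = 183/22.
E[α(G)] ≥ n − E[|E(G)|] = 184 − 183/22 = 3865/22.
Numerically: ≈ 175.681818.
(This is only a lower bound; the true E[α(G)] may be larger.)

E[α(G)] ≥ 3865/22 ≈ 175.681818.


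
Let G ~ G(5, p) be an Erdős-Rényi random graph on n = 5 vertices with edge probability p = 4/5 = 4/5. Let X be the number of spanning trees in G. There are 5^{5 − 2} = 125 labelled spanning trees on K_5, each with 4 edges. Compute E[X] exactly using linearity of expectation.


K_5 has 5^{5 − 2} = 125 labelled spanning trees.
For each such spanning tree H, let X_H = 1 if all 4 edges of H are present in G. Then P[X_H = 1] = p^{4} = (4/5)^{4} = 256/625.
By linearity: E[X] = Σ_H E[X_H] = 125 · p^{4} = 125 · 256/625 = 256/5.
Numerically: E[X] ≈ 51.2.

E[X] = 125 · (4/5)^{4} = 256/5 ≈ 51.2.


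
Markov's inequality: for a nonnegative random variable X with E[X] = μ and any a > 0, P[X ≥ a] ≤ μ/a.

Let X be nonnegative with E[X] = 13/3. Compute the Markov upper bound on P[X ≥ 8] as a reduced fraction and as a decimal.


μ = E[X] = 13/3, a = 8.
Markov: P[X ≥ 8] ≤ μ/a = (13/3)/8 = 13/24.
Numerically: ≈ 0.54167.
(Since a = 8 > μ = 4.33333, the bound 13/24 is < 1 and informative.)

P[X ≥ 8] ≤ 13/24 ≈ 0.54167.


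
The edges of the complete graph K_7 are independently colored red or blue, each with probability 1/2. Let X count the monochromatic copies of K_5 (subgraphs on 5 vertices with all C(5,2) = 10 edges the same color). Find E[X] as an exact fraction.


Let X = Σ_S X_S over the C(7, 5) = 21 subsets S of size 5, where X_S = 1 if the K_5 on S is monochromatic.
For a fixed S, the K_5 on S has C(5, 2) = 10 edges. P[all 10 edges red] = (1/2)^10, and likewise for blue, so P[monochromatic] = 2·(1/2)^10 = 2^{1 − 10} = 1/512.
By linearity of expectation: E[X] = C(7, 5) · 2^{1 − 10} = 21 · 1/512 = 21/512.
Numerically: E[X] ≈ 0.0410.

E[X] = C(7,5)·2^(1−C(5,2)) = 21/512 ≈ 0.0410.


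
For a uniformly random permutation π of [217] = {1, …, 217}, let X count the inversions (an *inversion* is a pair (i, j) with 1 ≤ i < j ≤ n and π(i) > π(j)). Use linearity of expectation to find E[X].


Write X = Σ X_I over the C(217, 2) = 23436 pairs i < j, with X_I the indicator of one inversion.
There are 23436 indicators.
For each fixed pair i < j, the values π(i) and π(j) are two distinct elements of {1, …, 217} in uniformly random order; by symmetry P[π(i) > π(j)] = 1/2.
By linearity: E[X] = 23436 · (1/2) = C(217, 2) · (1/2) = 23436/2 = 11718 ≈ 11718.00000.

E[X] = 11718 = 11718.00000.


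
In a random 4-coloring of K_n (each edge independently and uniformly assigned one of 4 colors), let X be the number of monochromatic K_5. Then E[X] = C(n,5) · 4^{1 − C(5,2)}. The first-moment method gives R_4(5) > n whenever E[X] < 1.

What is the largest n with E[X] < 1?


We need C(n, 5) · 4^{1 − 10} < 1, i.e. C(n, 5) < 4^{10 − 1} = 262144.
Check values of n near the boundary:
  n = 31: C(31, 5) = 169911; 169911 < 262144? YES
  n = 32: C(32, 5) = 201376; 201376 < 262144? YES
  n = 33: C(33, 5) = 237336; 237336 < 262144? YES
  n = 34: C(34, 5) = 278256; 278256 < 262144? NO
The largest n with C(n, 5) < 262144 is n = 33 (where E[X] = 29667/32768 ≈ 0.905). Hence R_4(5) > 33, i.e. R_4(5) ≥ 34.

Largest n = 33; hence R_4(5) > 33.


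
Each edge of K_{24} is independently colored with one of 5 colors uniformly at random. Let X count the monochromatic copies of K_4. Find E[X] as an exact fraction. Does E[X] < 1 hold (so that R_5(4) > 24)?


E[X] = C(24, 4) · 5^{1 − 6} = 10626 · 5^{−5} = 10626/3125.
As a reduced fraction: E[X] = 10626/3125 ≈ 3.400.
Is E[X] < 1? NO.
Since E[X] ≥ 1, the first-moment bound is inconclusive at n = 24; it does NOT by itself certify R_5(4) > 24.

E[X] = 10626/3125 ≈ 3.400; E[X] ≥ 1; first-moment method inconclusive here.


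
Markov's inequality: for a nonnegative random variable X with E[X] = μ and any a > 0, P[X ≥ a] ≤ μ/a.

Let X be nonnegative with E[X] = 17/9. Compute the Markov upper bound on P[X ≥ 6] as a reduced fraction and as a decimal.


μ = E[X] = 17/9, a = 6.
Markov: P[X ≥ 6] ≤ μ/a = (17/9)/6 = 17/54.
Numerically: ≈ 0.31481.
(Since a = 6 > μ = 1.88889, the bound 17/54 is < 1 and informative.)

P[X ≥ 6] ≤ 17/54 ≈ 0.31481.


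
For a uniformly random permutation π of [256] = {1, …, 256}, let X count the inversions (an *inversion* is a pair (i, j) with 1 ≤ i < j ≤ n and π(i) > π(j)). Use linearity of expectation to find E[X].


Write X = Σ X_I over the C(256, 2) = 32640 pairs i < j, with X_I the indicator of one inversion.
There are 32640 indicators.
For each fixed pair i < j, the values π(i) and π(j) are two distinct elements of {1, …, 256} in uniformly random order; by symmetry P[π(i) > π(j)] = 1/2.
By linearity: E[X] = 32640 · (1/2) = C(256, 2) · (1/2) = 32640/2 = 16320 ≈ 16320.00000.

E[X] = 16320 = 16320.00000.


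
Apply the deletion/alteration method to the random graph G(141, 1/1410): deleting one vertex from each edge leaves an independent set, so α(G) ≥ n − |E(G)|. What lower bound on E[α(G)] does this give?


E[|E(G)|] = C(141, 2)·p = 9870 · (1/1410) = 7.
E[α(G)] ≥ n − E[|E(G)|] = 141 − 7 = 134.
Numerically: ≈ 134.000.
(This is only a lower bound; the true E[α(G)] may be larger.)

E[α(G)] ≥ 134 ≈ 134.000.


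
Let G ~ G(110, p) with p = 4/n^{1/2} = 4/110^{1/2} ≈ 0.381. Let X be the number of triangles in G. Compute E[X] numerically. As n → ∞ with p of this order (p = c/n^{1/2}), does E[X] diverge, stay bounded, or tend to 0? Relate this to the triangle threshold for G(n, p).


Number of potential triangles: C(110, 3) = 215820.
Each occurs with probability p³ ≈ (0.381)³ ≈ 5.54742e-02.
By linearity: E[X] = C(110, 3)·p³ ≈ 215820 · 5.54742e-02 ≈ 11972.439.
Since α = 1/2 < 1, p = c/n^{1/2} ≫ 1/n is above the triangle threshold p ~ 1/n. Asymptotically E[X] ~ (c³/6)·n^{3(1−α)} = (4³/6)·n^{1.5} → ∞; triangles are abundant w.h.p.

E[X] ≈ 11972.439; in regime p = Θ(1/n^{1/2}) E[X] diverges (above the triangle threshold p ~ 1/n).


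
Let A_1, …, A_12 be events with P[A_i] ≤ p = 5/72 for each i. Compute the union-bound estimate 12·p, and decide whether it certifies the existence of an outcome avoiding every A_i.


Union bound: P[∪_{i=1}^{12} A_i] ≤ Σ_i P[A_i] ≤ 12·p = 12·(5/72) = 5/6.
Numerically: 5/6 ≈ 0.8333333.
Is 5/6 < 1? YES.
Since P[∪ A_i] ≤ 5/6 < 1, the complement has P[∩ A_i^c] ≥ 1 − 5/6 = 1/6 > 0, so some outcome avoids every A_i.

12·p = 5/6 ≈ 0.8333333; existence CERTIFIED by the union bound.


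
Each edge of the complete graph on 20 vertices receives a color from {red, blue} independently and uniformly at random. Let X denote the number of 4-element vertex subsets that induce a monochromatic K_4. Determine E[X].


Let X = Σ_S X_S over the C(20, 4) = 4845 subsets S of size 4, where X_S = 1 if the K_4 on S is monochromatic.
For a fixed S, the K_4 on S has C(4, 2) = 6 edges. P[all 6 edges red] = (1/2)^6, and likewise for blue, so P[monochromatic] = 2·(1/2)^6 = 2^{1 − 6} = 1/32.
By linearity: E[X] = C(20, 4) · 2^{1 − 6} = 4845 · 1/32 = 4845/32.
Numerically: E[X] ≈ 151.40625.

E[X] = C(20,4)·2^(1−C(4,2)) = 4845/32 ≈ 151.40625.


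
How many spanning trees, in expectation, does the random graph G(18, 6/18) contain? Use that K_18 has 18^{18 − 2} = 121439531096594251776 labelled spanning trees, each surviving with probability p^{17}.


K_18 has 18^{18 − 2} = 121439531096594251776 labelled spanning trees.
For each such spanning tree H, let X_H = 1 if all 17 edges of H are present in G. Then P[X_H = 1] = p^{17} = (1/3)^{17} = 1/129140163.
Summing the indicators: E[X] = Σ_H E[X_H] = 121439531096594251776 · p^{17} = 121439531096594251776 · 1/129140163 = 940369969152.
Numerically: E[X] ≈ 9.4037e+11.

E[X] = 121439531096594251776 · (1/3)^{17} = 940369969152 ≈ 9.4037e+11.


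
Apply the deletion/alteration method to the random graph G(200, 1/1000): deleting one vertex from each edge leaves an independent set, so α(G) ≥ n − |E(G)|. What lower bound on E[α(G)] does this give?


E[|E(G)|] = C(200, 2)·p = 19900 · (1/1000) = 199/10.
E[α(G)] ≥ n − E[|E(G)|] = 200 − 199/10 = 1801/10.
Numerically: ≈ 180.100.
(This is only a lower bound; the true E[α(G)] may be larger.)

E[α(G)] ≥ 1801/10 ≈ 180.100.


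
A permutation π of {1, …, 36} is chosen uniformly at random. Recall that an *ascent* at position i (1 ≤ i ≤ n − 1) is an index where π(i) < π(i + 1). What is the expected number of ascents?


Write X = Σ X_I over i = 1, …, 35, with X_I the indicator of one ascent.
There are 35 indicators.
For each fixed i, the pair (π(i), π(i+1)) is a uniformly random ordered pair of distinct values from {1, …, 36}; by symmetry P[π(i) < π(i+1)] = 1/2.
By linearity: E[X] = 35 · (1/2) = (36 − 1) · (1/2) = 35/2 ≈ 17.50000.

E[X] = 35/2 = 17.50000.


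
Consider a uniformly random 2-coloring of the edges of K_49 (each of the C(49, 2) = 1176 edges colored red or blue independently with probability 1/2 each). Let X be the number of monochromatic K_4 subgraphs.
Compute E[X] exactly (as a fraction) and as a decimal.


Let X = Σ_S X_S over the C(49, 4) = 211876 subsets S of size 4, where X_S = 1 if the K_4 on S is monochromatic.
For a fixed S, the K_4 on S has C(4, 2) = 6 edges. P[all 6 edges red] = (1/2)^6, and likewise for blue, so P[monochromatic] = 2·(1/2)^6 = 2^{1 − 6} = 1/32.
By linearity of expectation: E[X] = C(49, 4) · 2^{1 − 6} = 211876 · 1/32 = 52969/8.
Numerically: E[X] ≈ 6621.125.

E[X] = C(49,4)·2^(1−C(4,2)) = 52969/8 ≈ 6621.125.


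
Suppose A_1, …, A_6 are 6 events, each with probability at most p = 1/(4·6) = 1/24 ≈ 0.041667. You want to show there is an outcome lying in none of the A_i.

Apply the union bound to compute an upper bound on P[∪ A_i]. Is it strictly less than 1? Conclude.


Union bound: P[∪_{i=1}^{6} A_i] ≤ Σ_i P[A_i] ≤ 6·p = 6·(1/24) = 1/4.
Numerically: 1/4 ≈ 0.250000.
Is 1/4 < 1? YES.
Since P[∪ A_i] ≤ 1/4 < 1, the complement has P[∩ A_i^c] ≥ 1 − 1/4 = 3/4 > 0, so some outcome avoids every A_i.

6·p = 1/4 ≈ 0.250000; existence CERTIFIED by the union bound.


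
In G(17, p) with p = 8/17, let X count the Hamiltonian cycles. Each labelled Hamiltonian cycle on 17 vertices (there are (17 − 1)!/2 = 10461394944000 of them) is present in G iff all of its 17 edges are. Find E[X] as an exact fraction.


K_17 has (17 − 1)!/2 = 10461394944000 labelled Hamiltonian cycles.
For each such Hamiltonian cycle H, let X_H = 1 if all 17 edges of H are present in G. Then P[X_H = 1] = p^{17} = (8/17)^{17} = 2251799813685248/827240261886336764177.
By linearity of expectation: E[X] = Σ_H E[X_H] = 10461394944000 · p^{17} = 10461394944000 · 2251799813685248/827240261886336764177 = 23556967185786995434586112000/827240261886336764177.
Numerically: E[X] ≈ 2.84766e+07.

E[X] = 10461394944000 · (8/17)^{17} = 23556967185786995434586112000/827240261886336764177 ≈ 2.84766e+07.


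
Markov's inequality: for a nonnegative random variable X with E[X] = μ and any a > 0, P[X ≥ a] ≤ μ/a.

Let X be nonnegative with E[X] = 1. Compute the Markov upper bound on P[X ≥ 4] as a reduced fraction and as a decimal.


μ = E[X] = 1, a = 4.
Markov: P[X ≥ 4] ≤ μ/a = (1)/4 = 1/4.
Numerically: ≈ 0.25000.
(Since a = 4 > μ = 1.00000, the bound 1/4 is < 1 and informative.)

P[X ≥ 4] ≤ 1/4 ≈ 0.25000.


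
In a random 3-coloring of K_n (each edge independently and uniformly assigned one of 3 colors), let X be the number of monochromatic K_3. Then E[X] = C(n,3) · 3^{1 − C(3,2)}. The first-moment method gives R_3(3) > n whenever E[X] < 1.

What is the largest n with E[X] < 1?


We need C(n, 3) · 3^{1 − 3} < 1, i.e. C(n, 3) < 3^{3 − 1} = 9.
Check values of n near the boundary:
  n = 3: C(3, 3) = 1; 1 < 9? YES
  n = 4: C(4, 3) = 4; 4 < 9? YES
  n = 5: C(5, 3) = 10; 10 < 9? NO
  n = 6: C(6, 3) = 20; 20 < 9? NO
  n = 7: C(7, 3) = 35; 35 < 9? NO
The largest n with C(n, 3) < 9 is n = 4 (where E[X] = 4/9 ≈ 0.444444). Hence R_3(3) > 4, i.e. R_3(3) ≥ 5.

Largest n = 4; hence R_3(3) > 4.


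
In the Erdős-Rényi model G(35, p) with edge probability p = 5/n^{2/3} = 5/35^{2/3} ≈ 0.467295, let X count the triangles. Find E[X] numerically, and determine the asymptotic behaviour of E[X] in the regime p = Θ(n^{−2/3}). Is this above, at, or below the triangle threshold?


Number of potential triangles: C(35, 3) = 6545.
Each occurs with probability p³ ≈ (0.467295)³ ≈ 1.02040816e-01.
By linearity: E[X] = C(35, 3)·p³ ≈ 6545 · 1.02040816e-01 ≈ 667.857143.
Since α = 2/3 < 1, p = c/n^{2/3} ≫ 1/n is above the triangle threshold p ~ 1/n. Asymptotically E[X] ~ (c³/6)·n^{3(1−α)} = (5³/6)·n^{1} → ∞; triangles are abundant w.h.p.

E[X] ≈ 667.857143; in regime p = Θ(1/n^{2/3}) E[X] diverges (above the triangle threshold p ~ 1/n).


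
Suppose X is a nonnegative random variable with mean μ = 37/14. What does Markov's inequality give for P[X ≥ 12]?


μ = E[X] = 37/14, a = 12.
Markov: P[X ≥ 12] ≤ μ/a = (37/14)/12 = 37/168.
Numerically: ≈ 0.22024.
(Since a = 12 > μ = 2.64286, the bound 37/168 is < 1 and informative.)

P[X ≥ 12] ≤ 37/168 ≈ 0.22024.


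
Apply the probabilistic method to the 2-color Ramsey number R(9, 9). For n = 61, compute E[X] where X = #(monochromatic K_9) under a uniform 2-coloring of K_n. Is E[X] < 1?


E[X] = C(61, 9) · 2^{1 − 36} = 17341763505 · 2^{−35} = 17341763505/34359738368.
As a reduced fraction: E[X] = 17341763505/34359738368 ≈ 0.504712.
Is E[X] < 1? YES.
Since E[X] < 1, there exists a 2-coloring of K_{61} with no monochromatic K_9; hence R(9, 9) > 61.

E[X] = 17341763505/34359738368 ≈ 0.504712; E[X] < 1, so R(9, 9) > 61.


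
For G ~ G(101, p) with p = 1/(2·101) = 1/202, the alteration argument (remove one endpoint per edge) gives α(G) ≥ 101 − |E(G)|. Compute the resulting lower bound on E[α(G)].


E[|E(G)|] = C(101, 2)·p = 5050 · (1/202) = 25.
E[α(G)] ≥ n − E[|E(G)|] = 101 − 25 = 76.
Numerically: ≈ 76.0000.
(This is only a lower bound; the true E[α(G)] may be larger.)

E[α(G)] ≥ 76 ≈ 76.0000.


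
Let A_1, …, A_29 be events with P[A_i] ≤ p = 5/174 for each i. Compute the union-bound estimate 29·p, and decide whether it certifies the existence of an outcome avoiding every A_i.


Union bound: P[∪_{i=1}^{29} A_i] ≤ Σ_i P[A_i] ≤ 29·p = 29·(5/174) = 5/6.
Numerically: 5/6 ≈ 0.833333.
Is 5/6 < 1? YES.
Since P[∪ A_i] ≤ 5/6 < 1, the complement has P[∩ A_i^c] ≥ 1 − 5/6 = 1/6 > 0, so some outcome avoids every A_i.

29·p = 5/6 ≈ 0.833333; existence CERTIFIED by the union bound.


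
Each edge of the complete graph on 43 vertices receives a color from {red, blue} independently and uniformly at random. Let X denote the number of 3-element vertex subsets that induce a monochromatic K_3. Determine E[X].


Let X = Σ_S X_S over the C(43, 3) = 12341 subsets S of size 3, where X_S = 1 if the K_3 on S is monochromatic.
For a fixed S, the K_3 on S has C(3, 2) = 3 edges. P[all 3 edges red] = (1/2)^3, and likewise for blue, so P[monochromatic] = 2·(1/2)^3 = 2^{1 − 3} = 1/4.
By linearity of expectation: E[X] = C(43, 3) · 2^{1 − 3} = 12341 · 1/4 = 12341/4.
Numerically: E[X] ≈ 3085.250000.

E[X] = C(43,3)·2^(1−C(3,2)) = 12341/4 ≈ 3085.250000.


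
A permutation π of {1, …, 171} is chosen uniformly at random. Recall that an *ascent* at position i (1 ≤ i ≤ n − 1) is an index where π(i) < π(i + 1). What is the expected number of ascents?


Write X = Σ X_I over i = 1, …, 170, with X_I the indicator of one ascent.
There are 170 indicators.
For each fixed i, the pair (π(i), π(i+1)) is a uniformly random ordered pair of distinct values from {1, …, 171}; by symmetry P[π(i) < π(i+1)] = 1/2.
By linearity: E[X] = 170 · (1/2) = (171 − 1) · (1/2) = 85 ≈ 85.000.

E[X] = 85 = 85.000.


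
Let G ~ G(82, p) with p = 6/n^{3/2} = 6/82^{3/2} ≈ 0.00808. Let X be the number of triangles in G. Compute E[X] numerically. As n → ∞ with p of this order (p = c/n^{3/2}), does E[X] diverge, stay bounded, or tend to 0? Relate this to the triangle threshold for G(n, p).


Number of potential triangles: C(82, 3) = 88560.
Each occurs with probability p³ ≈ (0.00808)³ ≈ 5.275838e-07.
By linearity: E[X] = C(82, 3)·p³ ≈ 88560 · 5.275838e-07 ≈ 0.0467.
Since α = 3/2 > 1, p = c/n^{3/2} = o(1/n) is below the triangle threshold p ~ 1/n. Asymptotically E[X] ~ (c³/6)·n^{3(1−α)} = (6³/6)·n^{-1.5} → 0, so by Markov's inequality G has no triangles w.h.p.

E[X] ≈ 0.0467; in regime p = Θ(1/n^{3/2}) E[X] tends to 0 (below the triangle threshold p ~ 1/n).
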